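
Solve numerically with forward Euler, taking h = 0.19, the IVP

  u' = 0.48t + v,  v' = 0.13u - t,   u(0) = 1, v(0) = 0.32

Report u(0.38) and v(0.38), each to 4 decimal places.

1.1436, 0.3348

Euler on (u,v): u_{n+1} = u_n + h·u', v_{n+1} = v_n + h·v'.
0.000000: (1.000000, 0.320000); f=(0.320000, 0.130000) → (1.060800, 0.344700)
0.190000: (1.060800, 0.344700); f=(0.435900, -0.052096) → (1.143621, 0.334802)
(u(0.38), v(0.38)) ≈ (1.1436, 0.3348)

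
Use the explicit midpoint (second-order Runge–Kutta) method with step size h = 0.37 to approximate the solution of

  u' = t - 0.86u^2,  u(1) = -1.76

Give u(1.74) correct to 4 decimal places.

Midpoint: k1 = f(t_n, u_n); k2 = f(t_n + h/2, u_n + (h/2)·k1); u_{n+1} = u_n + h·k2.
t=1.000000, u=-1.760000:
  k1 = f(1.000000, -1.760000) = -1.663936
  k2 = f(1.185000, -2.067828) = -2.492285
  u ← -1.760000 + 0.37·(-2.492285) = -2.682146
t=1.370000, u=-2.682146:
  k1 = f(1.370000, -2.682146) = -4.816758
  k2 = f(1.555000, -3.573246) = -9.425554
  u ← -2.682146 + 0.37·(-9.425554) = -6.169601
u(1.74) ≈ -6.1696

-6.1696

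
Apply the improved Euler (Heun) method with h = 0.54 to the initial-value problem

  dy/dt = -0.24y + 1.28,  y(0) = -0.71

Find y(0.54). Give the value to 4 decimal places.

0.0225

Heun: k1 = f(t_n, y_n); k2 = f(t_n + h, y_n + h·k1); y_{n+1} = y_n + (h/2)·(k1 + k2).
t=0.000000, y=-0.710000:
  k1 = f(0.000000, -0.710000) = 1.450400
  k2 = f(0.540000, 0.073216) = 1.262428
  y ← -0.710000 + (0.54/2)·(1.450400 + 1.262428) = 0.022464
y(0.54) ≈ 0.0225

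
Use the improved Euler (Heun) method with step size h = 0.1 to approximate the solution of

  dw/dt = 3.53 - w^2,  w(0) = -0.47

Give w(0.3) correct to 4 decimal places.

Heun: k1 = f(t_n, w_n); k2 = f(t_n + h, w_n + h·k1); w_{n+1} = w_n + (h/2)·(k1 + k2).
t=0.000000, w=-0.470000:
  k1 = f(0.000000, -0.470000) = 3.309100
  k2 = f(0.100000, -0.139090) = 3.510654
  w ← -0.470000 + (0.1/2)·(3.309100 + 3.510654) = -0.129012
t=0.100000, w=-0.129012:
  k1 = f(0.100000, -0.129012) = 3.513356
  k2 = f(0.200000, 0.222323) = 3.480572
  w ← -0.129012 + (0.1/2)·(3.513356 + 3.480572) = 0.220684
t=0.200000, w=0.220684:
  k1 = f(0.200000, 0.220684) = 3.481299
  k2 = f(0.300000, 0.568814) = 3.206451
  w ← 0.220684 + (0.1/2)·(3.481299 + 3.206451) = 0.555072
w(0.3) ≈ 0.5551

0.5551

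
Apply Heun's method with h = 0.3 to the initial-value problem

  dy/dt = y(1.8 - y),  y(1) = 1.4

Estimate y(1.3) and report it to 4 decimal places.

Heun: k1 = f(t_n, y_n); k2 = f(t_n + h, y_n + h·k1); y_{n+1} = y_n + (h/2)·(k1 + k2).
t=1.000000, y=1.400000:
  k1 = f(1.000000, 1.400000) = 0.560000
  k2 = f(1.300000, 1.568000) = 0.363776
  y ← 1.400000 + (0.3/2)·(0.560000 + 0.363776) = 1.538566
y(1.3) ≈ 1.5386

1.5386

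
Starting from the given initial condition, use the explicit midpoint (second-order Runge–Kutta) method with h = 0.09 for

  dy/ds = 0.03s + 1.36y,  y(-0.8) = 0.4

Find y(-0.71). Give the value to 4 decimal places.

Midpoint: k1 = f(s_n, y_n); k2 = f(s_n + h/2, y_n + (h/2)·k1); y_{n+1} = y_n + h·k2.
s=-0.800000, y=0.400000:
  k1 = f(-0.800000, 0.400000) = 0.520000
  k2 = f(-0.755000, 0.423400) = 0.553174
  y ← 0.400000 + 0.09·0.553174 = 0.449786
y(-0.71) ≈ 0.4498

0.4498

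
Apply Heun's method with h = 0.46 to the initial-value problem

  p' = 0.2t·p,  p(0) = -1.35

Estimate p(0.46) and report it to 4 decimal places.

-1.3786

Heun: k1 = f(t_n, p_n); k2 = f(t_n + h, p_n + h·k1); p_{n+1} = p_n + (h/2)·(k1 + k2).
t=0.000000, p=-1.350000:
  k1 = f(0.000000, -1.350000) = 0.000000
  k2 = f(0.460000, -1.350000) = -0.124200
  p ← -1.350000 + (0.46/2)·(0.000000 + (-0.124200)) = -1.378566
p(0.46) ≈ -1.3786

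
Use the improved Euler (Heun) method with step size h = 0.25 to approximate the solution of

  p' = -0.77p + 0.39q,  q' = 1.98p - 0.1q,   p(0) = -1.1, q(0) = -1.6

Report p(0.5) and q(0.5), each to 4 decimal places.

Heun on (p,q): k1 = f(s_n, state_n); k2 = f(s_n + h, state_n + h·k1); state_{n+1} = state_n + (h/2)·(k1 + k2).
0.000000: (-1.100000, -1.600000)
  k1 = (0.223000, -2.018000)
  predictor → (-1.044250, -2.104500)
  k2 = (-0.016682, -1.857165)
  → (-1.074210, -2.084396)
0.250000: (-1.074210, -2.084396)
  k1 = (0.014228, -1.918497)
  predictor → (-1.070653, -2.564020)
  k2 = (-0.175565, -1.863492)
  → (-1.094377, -2.557144)
(p(0.5), q(0.5)) ≈ (-1.0944, -2.5571)

-1.0944, -2.5571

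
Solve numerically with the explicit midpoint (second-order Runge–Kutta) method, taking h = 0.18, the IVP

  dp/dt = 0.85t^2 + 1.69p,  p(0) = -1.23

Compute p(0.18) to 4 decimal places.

-1.6598

Midpoint: k1 = f(t_n, p_n); k2 = f(t_n + h/2, p_n + (h/2)·k1); p_{n+1} = p_n + h·k2.
t=0.000000, p=-1.230000:
  k1 = f(0.000000, -1.230000) = -2.078700
  k2 = f(0.090000, -1.417083) = -2.387985
  p ← -1.230000 + 0.18·(-2.387985) = -1.659837
p(0.18) ≈ -1.6598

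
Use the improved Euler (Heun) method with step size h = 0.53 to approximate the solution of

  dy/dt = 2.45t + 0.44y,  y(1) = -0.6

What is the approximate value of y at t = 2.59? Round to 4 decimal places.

Heun: k1 = f(t_n, y_n); k2 = f(t_n + h, y_n + h·k1); y_{n+1} = y_n + (h/2)·(k1 + k2).
t=1.000000, y=-0.600000:
  k1 = f(1.000000, -0.600000) = 2.186000
  k2 = f(1.530000, 0.558580) = 3.994275
  y ← -0.600000 + (0.53/2)·(2.186000 + 3.994275) = 1.037773
t=1.530000, y=1.037773:
  k1 = f(1.530000, 1.037773) = 4.205120
  k2 = f(2.060000, 3.266487) = 6.484254
  y ← 1.037773 + (0.53/2)·(4.205120 + 6.484254) = 3.870457
t=2.060000, y=3.870457:
  k1 = f(2.060000, 3.870457) = 6.750001
  k2 = f(2.590000, 7.447958) = 9.622601
  y ← 3.870457 + (0.53/2)·(6.750001 + 9.622601) = 8.209197
y(2.59) ≈ 8.2092

8.2092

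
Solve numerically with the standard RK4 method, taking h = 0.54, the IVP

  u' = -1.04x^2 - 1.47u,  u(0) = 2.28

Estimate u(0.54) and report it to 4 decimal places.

0.9902

RK4: k1 = f(x_n, u_n); k2 = f(x_n + h/2, u_n + (h/2)·k1); k3 = f(x_n + h/2, u_n + (h/2)·k2); k4 = f(x_n + h, u_n + h·k3); u_{n+1} = u_n + (h/6)·(k1 + 2k2 + 2k3 + k4).
x=0.000000, u=2.280000:
  k1 = f(0.000000, 2.280000) = -3.351600
  k2 = f(0.270000, 1.375068) = -2.097166
  k3 = f(0.270000, 1.713765) = -2.595051
  k4 = f(0.540000, 0.878673) = -1.594913
  u ← 2.280000 + (0.54/6)·(k1 + 2k2 + 2k3 + k4) = 0.990215
u(0.54) ≈ 0.9902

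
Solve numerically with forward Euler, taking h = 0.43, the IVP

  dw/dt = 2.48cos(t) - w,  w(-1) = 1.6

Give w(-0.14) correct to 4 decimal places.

1.7461

Euler: w_{n+1} = w_n + h·f(t_n, w_n).
t=-1.000000, w=1.600000: f=-0.260050 → w ← 1.600000 + 0.43·(-0.260050) = 1.488178
t=-0.570000, w=1.488178: f=0.599736 → w ← 1.488178 + 0.43·0.599736 = 1.746065
w(-0.14) ≈ 1.7461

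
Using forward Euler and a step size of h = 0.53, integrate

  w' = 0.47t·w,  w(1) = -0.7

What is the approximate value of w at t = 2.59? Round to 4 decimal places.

-1.8273

Euler: w_{n+1} = w_n + h·f(t_n, w_n).
t=1.000000, w=-0.700000: f=-0.329000 → w ← -0.700000 + 0.53·(-0.329000) = -0.874370
t=1.530000, w=-0.874370: f=-0.628759 → w ← -0.874370 + 0.53·(-0.628759) = -1.207613
t=2.060000, w=-1.207613: f=-1.169210 → w ← -1.207613 + 0.53·(-1.169210) = -1.827294
w(2.59) ≈ -1.8273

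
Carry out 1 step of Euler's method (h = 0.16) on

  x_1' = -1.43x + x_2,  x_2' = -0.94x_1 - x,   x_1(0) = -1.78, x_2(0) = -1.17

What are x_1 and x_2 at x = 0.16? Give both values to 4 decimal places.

Euler on (x_1,x_2): x_1_{n+1} = x_1_n + h·x_1', x_2_{n+1} = x_2_n + h·x_2'.
0.000000: (-1.780000, -1.170000); f=(-1.170000, 1.673200) → (-1.967200, -0.902288)
(x_1(0.16), x_2(0.16)) ≈ (-1.9672, -0.9023)

-1.9672, -0.9023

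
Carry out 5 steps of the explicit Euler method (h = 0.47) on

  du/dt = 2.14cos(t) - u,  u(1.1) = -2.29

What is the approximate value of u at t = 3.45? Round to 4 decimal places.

Euler: u_{n+1} = u_n + h·f(t_n, u_n).
t=1.100000, u=-2.290000: f=3.260696 → u ← -2.290000 + 0.47·3.260696 = -0.757473
t=1.570000, u=-0.757473: f=0.759177 → u ← -0.757473 + 0.47·0.759177 = -0.400660
t=2.040000, u=-0.400660: f=-0.566997 → u ← -0.400660 + 0.47·(-0.566997) = -0.667148
t=2.510000, u=-0.667148: f=-1.060020 → u ← -0.667148 + 0.47·(-1.060020) = -1.165358
t=2.980000, u=-1.165358: f=-0.946763 → u ← -1.165358 + 0.47·(-0.946763) = -1.610336
u(3.45) ≈ -1.6103

-1.6103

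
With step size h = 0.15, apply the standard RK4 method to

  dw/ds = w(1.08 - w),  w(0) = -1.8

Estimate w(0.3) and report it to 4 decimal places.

-6.8006

RK4: k1 = f(s_n, w_n); k2 = f(s_n + h/2, w_n + (h/2)·k1); k3 = f(s_n + h/2, w_n + (h/2)·k2); k4 = f(s_n + h, w_n + h·k3); w_{n+1} = w_n + (h/6)·(k1 + 2k2 + 2k3 + k4).
s=0.000000, w=-1.800000:
  k1 = f(0.000000, -1.800000) = -5.184000
  k2 = f(0.075000, -2.188800) = -7.154749
  k3 = f(0.075000, -2.336606) = -7.983263
  k4 = f(0.150000, -2.997489) = -12.222232
  w ← -1.800000 + (0.15/6)·(k1 + 2k2 + 2k3 + k4) = -2.992056
s=0.150000, w=-2.992056:
  k1 = f(0.150000, -2.992056) = -12.183823
  k2 = f(0.225000, -3.905843) = -19.473921
  k3 = f(0.225000, -4.452601) = -24.634460
  k4 = f(0.300000, -6.687225) = -51.941187
  w ← -2.992056 + (0.15/6)·(k1 + 2k2 + 2k3 + k4) = -6.800601
w(0.3) ≈ -6.8006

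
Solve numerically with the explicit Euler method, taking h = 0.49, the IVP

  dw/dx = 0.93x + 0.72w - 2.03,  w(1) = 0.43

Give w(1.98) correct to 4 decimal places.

-0.2579

Euler: w_{n+1} = w_n + h·f(x_n, w_n).
x=1.000000, w=0.430000: f=-0.790400 → w ← 0.430000 + 0.49·(-0.790400) = 0.042704
x=1.490000, w=0.042704: f=-0.613553 → w ← 0.042704 + 0.49·(-0.613553) = -0.257937
w(1.98) ≈ -0.2579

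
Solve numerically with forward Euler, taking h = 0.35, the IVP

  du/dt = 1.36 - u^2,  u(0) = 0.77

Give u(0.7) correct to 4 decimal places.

Euler: u_{n+1} = u_n + h·f(t_n, u_n).
t=0.000000, u=0.770000: f=0.767100 → u ← 0.770000 + 0.35·0.767100 = 1.038485
t=0.350000, u=1.038485: f=0.281549 → u ← 1.038485 + 0.35·0.281549 = 1.137027
u(0.7) ≈ 1.1370

1.1370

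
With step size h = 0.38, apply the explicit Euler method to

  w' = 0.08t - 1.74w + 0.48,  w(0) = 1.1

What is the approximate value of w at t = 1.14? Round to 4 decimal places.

0.3349

Euler: w_{n+1} = w_n + h·f(t_n, w_n).
t=0.000000, w=1.100000: f=-1.434000 → w ← 1.100000 + 0.38·(-1.434000) = 0.555080
t=0.380000, w=0.555080: f=-0.455439 → w ← 0.555080 + 0.38·(-0.455439) = 0.382013
t=0.760000, w=0.382013: f=-0.123903 → w ← 0.382013 + 0.38·(-0.123903) = 0.334930
w(1.14) ≈ 0.3349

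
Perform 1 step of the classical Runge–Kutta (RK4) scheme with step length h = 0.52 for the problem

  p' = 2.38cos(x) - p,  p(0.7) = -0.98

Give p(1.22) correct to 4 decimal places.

RK4: k1 = f(x_n, p_n); k2 = f(x_n + h/2, p_n + (h/2)·k1); k3 = f(x_n + h/2, p_n + (h/2)·k2); k4 = f(x_n + h, p_n + h·k3); p_{n+1} = p_n + (h/6)·(k1 + 2k2 + 2k3 + k4).
x=0.700000, p=-0.980000:
  k1 = f(0.700000, -0.980000) = 2.800324
  k2 = f(0.960000, -0.251916) = 1.616893
  k3 = f(0.960000, -0.559608) = 1.924585
  k4 = f(1.220000, 0.020784) = 0.797093
  p ← -0.980000 + (0.52/6)·(k1 + 2k2 + 2k3 + k4) = -0.054368
p(1.22) ≈ -0.0544

-0.0544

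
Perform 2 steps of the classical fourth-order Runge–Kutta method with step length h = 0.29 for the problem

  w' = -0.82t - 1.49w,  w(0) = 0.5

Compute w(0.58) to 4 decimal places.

RK4: k1 = f(t_n, w_n); k2 = f(t_n + h/2, w_n + (h/2)·k1); k3 = f(t_n + h/2, w_n + (h/2)·k2); k4 = f(t_n + h, w_n + h·k3); w_{n+1} = w_n + (h/6)·(k1 + 2k2 + 2k3 + k4).
t=0.000000, w=0.500000:
  k1 = f(0.000000, 0.500000) = -0.745000
  k2 = f(0.145000, 0.391975) = -0.702943
  k3 = f(0.145000, 0.398073) = -0.712029
  k4 = f(0.290000, 0.293512) = -0.675132
  w ← 0.500000 + (0.29/6)·(k1 + 2k2 + 2k3 + k4) = 0.294580
t=0.290000, w=0.294580:
  k1 = f(0.290000, 0.294580) = -0.676724
  k2 = f(0.435000, 0.196455) = -0.649418
  k3 = f(0.435000, 0.200414) = -0.655317
  k4 = f(0.580000, 0.104538) = -0.631361
  w ← 0.294580 + (0.29/6)·(k1 + 2k2 + 2k3 + k4) = 0.105231
w(0.58) ≈ 0.1052

0.1052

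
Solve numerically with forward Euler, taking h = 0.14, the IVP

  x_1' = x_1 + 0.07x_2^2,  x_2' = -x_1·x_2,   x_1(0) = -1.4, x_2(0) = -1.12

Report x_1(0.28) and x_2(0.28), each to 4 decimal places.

Euler on (x_1,x_2): x_1_{n+1} = x_1_n + h·x_1', x_2_{n+1} = x_2_n + h·x_2'.
0.000000: (-1.400000, -1.120000); f=(-1.312192, -1.568000) → (-1.583707, -1.339520)
0.140000: (-1.583707, -1.339520); f=(-1.458105, -2.121407) → (-1.787842, -1.636517)
(x_1(0.28), x_2(0.28)) ≈ (-1.7878, -1.6365)

-1.7878, -1.6365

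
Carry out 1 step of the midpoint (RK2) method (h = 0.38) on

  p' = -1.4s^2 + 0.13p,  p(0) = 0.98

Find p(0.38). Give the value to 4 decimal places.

Midpoint: k1 = f(s_n, p_n); k2 = f(s_n + h/2, p_n + (h/2)·k1); p_{n+1} = p_n + h·k2.
s=0.000000, p=0.980000:
  k1 = f(0.000000, 0.980000) = 0.127400
  k2 = f(0.190000, 1.004206) = 0.080007
  p ← 0.980000 + 0.38·0.080007 = 1.010403
p(0.38) ≈ 1.0104

1.0104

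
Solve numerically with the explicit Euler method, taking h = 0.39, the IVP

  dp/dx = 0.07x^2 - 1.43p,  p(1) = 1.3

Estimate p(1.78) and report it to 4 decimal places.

Euler: p_{n+1} = p_n + h·f(x_n, p_n).
x=1.000000, p=1.300000: f=-1.789000 → p ← 1.300000 + 0.39·(-1.789000) = 0.602290
x=1.390000, p=0.602290: f=-0.726028 → p ← 0.602290 + 0.39·(-0.726028) = 0.319139
p(1.78) ≈ 0.3191

0.3191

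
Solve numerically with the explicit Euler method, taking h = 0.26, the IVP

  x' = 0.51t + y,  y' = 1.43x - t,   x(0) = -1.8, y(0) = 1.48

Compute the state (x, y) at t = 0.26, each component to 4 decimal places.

-1.4152, 0.8108

Euler on (x,y): x_{n+1} = x_n + h·x', y_{n+1} = y_n + h·y'.
0.000000: (-1.800000, 1.480000); f=(1.480000, -2.574000) → (-1.415200, 0.810760)
(x(0.26), y(0.26)) ≈ (-1.4152, 0.8108)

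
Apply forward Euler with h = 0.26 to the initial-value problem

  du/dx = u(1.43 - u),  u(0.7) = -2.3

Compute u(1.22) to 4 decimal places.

Euler: u_{n+1} = u_n + h·f(x_n, u_n).
x=0.700000, u=-2.300000: f=-8.579000 → u ← -2.300000 + 0.26·(-8.579000) = -4.530540
x=0.960000, u=-4.530540: f=-27.004465 → u ← -4.530540 + 0.26·(-27.004465) = -11.551701
u(1.22) ≈ -11.5517

-11.5517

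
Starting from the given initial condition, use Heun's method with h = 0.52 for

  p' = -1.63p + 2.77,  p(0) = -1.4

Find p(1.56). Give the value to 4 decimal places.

Heun: k1 = f(x_n, p_n); k2 = f(x_n + h, p_n + h·k1); p_{n+1} = p_n + (h/2)·(k1 + k2).
x=0.000000, p=-1.400000:
  k1 = f(0.000000, -1.400000) = 5.052000
  k2 = f(0.520000, 1.227040) = 0.769925
  p ← -1.400000 + (0.52/2)·(5.052000 + 0.769925) = 0.113700
x=0.520000, p=0.113700:
  k1 = f(0.520000, 0.113700) = 2.584668
  k2 = f(1.040000, 1.457728) = 0.393903
  p ← 0.113700 + (0.52/2)·(2.584668 + 0.393903) = 0.888129
x=1.040000, p=0.888129:
  k1 = f(1.040000, 0.888129) = 1.322350
  k2 = f(1.560000, 1.575751) = 0.201526
  p ← 0.888129 + (0.52/2)·(1.322350 + 0.201526) = 1.284337
p(1.56) ≈ 1.2843

1.2843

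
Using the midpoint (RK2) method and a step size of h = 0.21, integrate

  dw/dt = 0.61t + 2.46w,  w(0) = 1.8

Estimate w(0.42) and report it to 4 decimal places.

4.9702

Midpoint: k1 = f(t_n, w_n); k2 = f(t_n + h/2, w_n + (h/2)·k1); w_{n+1} = w_n + h·k2.
t=0.000000, w=1.800000:
  k1 = f(0.000000, 1.800000) = 4.428000
  k2 = f(0.105000, 2.264940) = 5.635802
  w ← 1.800000 + 0.21·5.635802 = 2.983519
t=0.210000, w=2.983519:
  k1 = f(0.210000, 2.983519) = 7.467556
  k2 = f(0.315000, 3.767612) = 9.460475
  w ← 2.983519 + 0.21·9.460475 = 4.970218
w(0.42) ≈ 4.9702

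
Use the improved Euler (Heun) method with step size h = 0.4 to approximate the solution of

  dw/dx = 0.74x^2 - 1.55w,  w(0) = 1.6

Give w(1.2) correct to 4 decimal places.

0.6160

Heun: k1 = f(x_n, w_n); k2 = f(x_n + h, w_n + h·k1); w_{n+1} = w_n + (h/2)·(k1 + k2).
x=0.000000, w=1.600000:
  k1 = f(0.000000, 1.600000) = -2.480000
  k2 = f(0.400000, 0.608000) = -0.824000
  w ← 1.600000 + (0.4/2)·(-2.480000 + (-0.824000)) = 0.939200
x=0.400000, w=0.939200:
  k1 = f(0.400000, 0.939200) = -1.337360
  k2 = f(0.800000, 0.404256) = -0.152997
  w ← 0.939200 + (0.4/2)·(-1.337360 + (-0.152997)) = 0.641129
x=0.800000, w=0.641129:
  k1 = f(0.800000, 0.641129) = -0.520149
  k2 = f(1.200000, 0.433069) = 0.394343
  w ← 0.641129 + (0.4/2)·(-0.520149 + 0.394343) = 0.615967
w(1.2) ≈ 0.6160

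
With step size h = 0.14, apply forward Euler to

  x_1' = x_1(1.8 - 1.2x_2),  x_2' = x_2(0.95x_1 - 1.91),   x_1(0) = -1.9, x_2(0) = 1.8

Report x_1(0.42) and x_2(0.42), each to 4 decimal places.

-2.3576, 0.1987

Euler on (x_1,x_2): x_1_{n+1} = x_1_n + h·x_1', x_2_{n+1} = x_2_n + h·x_2'.
0.000000: (-1.900000, 1.800000); f=(0.684000, -6.687000) → (-1.804240, 0.863820)
0.140000: (-1.804240, 0.863820); f=(-1.377386, -3.130508) → (-1.997074, 0.425549)
0.280000: (-1.997074, 0.425549); f=(-2.574910, -1.620158) → (-2.357561, 0.198727)
(x_1(0.42), x_2(0.42)) ≈ (-2.3576, 0.1987)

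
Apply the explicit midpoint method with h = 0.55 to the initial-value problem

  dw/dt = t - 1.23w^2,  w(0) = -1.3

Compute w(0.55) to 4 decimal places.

-3.5186

Midpoint: k1 = f(t_n, w_n); k2 = f(t_n + h/2, w_n + (h/2)·k1); w_{n+1} = w_n + h·k2.
t=0.000000, w=-1.300000:
  k1 = f(0.000000, -1.300000) = -2.078700
  k2 = f(0.275000, -1.871643) = -4.033746
  w ← -1.300000 + 0.55·(-4.033746) = -3.518560
w(0.55) ≈ -3.5186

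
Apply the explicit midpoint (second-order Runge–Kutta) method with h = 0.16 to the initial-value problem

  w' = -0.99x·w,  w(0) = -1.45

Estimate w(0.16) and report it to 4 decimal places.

Midpoint: k1 = f(x_n, w_n); k2 = f(x_n + h/2, w_n + (h/2)·k1); w_{n+1} = w_n + h·k2.
x=0.000000, w=-1.450000:
  k1 = f(0.000000, -1.450000) = 0.000000
  k2 = f(0.080000, -1.450000) = 0.114840
  w ← -1.450000 + 0.16·0.114840 = -1.431626
w(0.16) ≈ -1.4316

-1.4316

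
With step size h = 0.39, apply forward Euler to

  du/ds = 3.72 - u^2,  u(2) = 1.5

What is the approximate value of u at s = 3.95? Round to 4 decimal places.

Euler: u_{n+1} = u_n + h·f(s_n, u_n).
s=2.000000, u=1.500000: f=1.470000 → u ← 1.500000 + 0.39·1.470000 = 2.073300
s=2.390000, u=2.073300: f=-0.578573 → u ← 2.073300 + 0.39·(-0.578573) = 1.847657
s=2.780000, u=1.847657: f=0.306165 → u ← 1.847657 + 0.39·0.306165 = 1.967061
s=3.170000, u=1.967061: f=-0.149329 → u ← 1.967061 + 0.39·(-0.149329) = 1.908823
s=3.560000, u=1.908823: f=0.076396 → u ← 1.908823 + 0.39·0.076396 = 1.938617
u(3.95) ≈ 1.9386

1.9386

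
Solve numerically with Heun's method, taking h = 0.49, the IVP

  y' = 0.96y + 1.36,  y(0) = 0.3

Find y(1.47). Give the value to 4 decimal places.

5.3678

Heun: k1 = f(x_n, y_n); k2 = f(x_n + h, y_n + h·k1); y_{n+1} = y_n + (h/2)·(k1 + k2).
x=0.000000, y=0.300000:
  k1 = f(0.000000, 0.300000) = 1.648000
  k2 = f(0.490000, 1.107520) = 2.423219
  y ← 0.300000 + (0.49/2)·(1.648000 + 2.423219) = 1.297449
x=0.490000, y=1.297449:
  k1 = f(0.490000, 1.297449) = 2.605551
  k2 = f(0.980000, 2.574169) = 3.831202
  y ← 1.297449 + (0.49/2)·(2.605551 + 3.831202) = 2.874453
x=0.980000, y=2.874453:
  k1 = f(0.980000, 2.874453) = 4.119475
  k2 = f(1.470000, 4.892996) = 6.057276
  y ← 2.874453 + (0.49/2)·(4.119475 + 6.057276) = 5.367757
y(1.47) ≈ 5.3678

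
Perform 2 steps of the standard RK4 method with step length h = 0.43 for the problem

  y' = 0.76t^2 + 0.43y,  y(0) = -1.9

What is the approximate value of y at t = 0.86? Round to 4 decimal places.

RK4: k1 = f(t_n, y_n); k2 = f(t_n + h/2, y_n + (h/2)·k1); k3 = f(t_n + h/2, y_n + (h/2)·k2); k4 = f(t_n + h, y_n + h·k3); y_{n+1} = y_n + (h/6)·(k1 + 2k2 + 2k3 + k4).
t=0.000000, y=-1.900000:
  k1 = f(0.000000, -1.900000) = -0.817000
  k2 = f(0.215000, -2.075655) = -0.857401
  k3 = f(0.215000, -2.084341) = -0.861136
  k4 = f(0.430000, -2.270288) = -0.835700
  y ← -1.900000 + (0.43/6)·(k1 + 2k2 + 2k3 + k4) = -2.264767
t=0.430000, y=-2.264767:
  k1 = f(0.430000, -2.264767) = -0.833326
  k2 = f(0.645000, -2.443932) = -0.734712
  k3 = f(0.645000, -2.422730) = -0.725595
  k4 = f(0.860000, -2.576773) = -0.545916
  y ← -2.264767 + (0.43/6)·(k1 + 2k2 + 2k3 + k4) = -2.572923
y(0.86) ≈ -2.5729

-2.5729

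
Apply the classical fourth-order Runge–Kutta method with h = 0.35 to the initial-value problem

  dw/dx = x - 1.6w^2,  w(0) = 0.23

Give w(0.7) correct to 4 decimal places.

RK4: k1 = f(x_n, w_n); k2 = f(x_n + h/2, w_n + (h/2)·k1); k3 = f(x_n + h/2, w_n + (h/2)·k2); k4 = f(x_n + h, w_n + h·k3); w_{n+1} = w_n + (h/6)·(k1 + 2k2 + 2k3 + k4).
x=0.000000, w=0.230000:
  k1 = f(0.000000, 0.230000) = -0.084640
  k2 = f(0.175000, 0.215188) = 0.100911
  k3 = f(0.175000, 0.247659) = 0.076864
  k4 = f(0.350000, 0.256902) = 0.244402
  w ← 0.230000 + (0.35/6)·(k1 + 2k2 + 2k3 + k4) = 0.260060
x=0.350000, w=0.260060:
  k1 = f(0.350000, 0.260060) = 0.241790
  k2 = f(0.525000, 0.302373) = 0.378713
  k3 = f(0.525000, 0.326335) = 0.354609
  k4 = f(0.700000, 0.384173) = 0.463858
  w ← 0.260060 + (0.35/6)·(k1 + 2k2 + 2k3 + k4) = 0.386777
w(0.7) ≈ 0.3868

0.3868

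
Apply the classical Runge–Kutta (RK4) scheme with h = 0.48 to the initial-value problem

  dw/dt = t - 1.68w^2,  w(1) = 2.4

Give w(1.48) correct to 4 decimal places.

-0.6815

RK4: k1 = f(t_n, w_n); k2 = f(t_n + h/2, w_n + (h/2)·k1); k3 = f(t_n + h/2, w_n + (h/2)·k2); k4 = f(t_n + h, w_n + h·k3); w_{n+1} = w_n + (h/6)·(k1 + 2k2 + 2k3 + k4).
t=1.000000, w=2.400000:
  k1 = f(1.000000, 2.400000) = -8.676800
  k2 = f(1.240000, 0.317568) = 1.070573
  k3 = f(1.240000, 2.656938) = -10.619652
  k4 = f(1.480000, -2.697433) = -10.743925
  w ← 2.400000 + (0.48/6)·(k1 + 2k2 + 2k3 + k4) = -0.681511
w(1.48) ≈ -0.6815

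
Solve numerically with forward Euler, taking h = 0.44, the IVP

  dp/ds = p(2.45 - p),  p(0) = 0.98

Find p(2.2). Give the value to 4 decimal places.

2.4500

Euler: p_{n+1} = p_n + h·f(s_n, p_n).
s=0.000000, p=0.980000: f=1.440600 → p ← 0.980000 + 0.44·1.440600 = 1.613864
s=0.440000, p=1.613864: f=1.349410 → p ← 1.613864 + 0.44·1.349410 = 2.207604
s=0.880000, p=2.207604: f=0.535114 → p ← 2.207604 + 0.44·0.535114 = 2.443054
s=1.320000, p=2.443054: f=0.016969 → p ← 2.443054 + 0.44·0.016969 = 2.450521
s=1.760000, p=2.450521: f=-0.001276 → p ← 2.450521 + 0.44·(-0.001276) = 2.449959
p(2.2) ≈ 2.4500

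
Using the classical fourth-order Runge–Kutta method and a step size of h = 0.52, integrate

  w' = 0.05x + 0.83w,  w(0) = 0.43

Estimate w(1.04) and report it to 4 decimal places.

1.0560

RK4: k1 = f(x_n, w_n); k2 = f(x_n + h/2, w_n + (h/2)·k1); k3 = f(x_n + h/2, w_n + (h/2)·k2); k4 = f(x_n + h, w_n + h·k3); w_{n+1} = w_n + (h/6)·(k1 + 2k2 + 2k3 + k4).
x=0.000000, w=0.430000:
  k1 = f(0.000000, 0.430000) = 0.356900
  k2 = f(0.260000, 0.522794) = 0.446919
  k3 = f(0.260000, 0.546199) = 0.466345
  k4 = f(0.520000, 0.672499) = 0.584175
  w ← 0.430000 + (0.52/6)·(k1 + 2k2 + 2k3 + k4) = 0.669859
x=0.520000, w=0.669859:
  k1 = f(0.520000, 0.669859) = 0.581983
  k2 = f(0.780000, 0.821174) = 0.720575
  k3 = f(0.780000, 0.857208) = 0.750483
  k4 = f(1.040000, 1.060110) = 0.931891
  w ← 0.669859 + (0.52/6)·(k1 + 2k2 + 2k3 + k4) = 1.056045
w(1.04) ≈ 1.0560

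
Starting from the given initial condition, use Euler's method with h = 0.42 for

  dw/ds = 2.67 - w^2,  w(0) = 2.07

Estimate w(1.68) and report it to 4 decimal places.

1.6435

Euler: w_{n+1} = w_n + h·f(s_n, w_n).
s=0.000000, w=2.070000: f=-1.614900 → w ← 2.070000 + 0.42·(-1.614900) = 1.391742
s=0.420000, w=1.391742: f=0.733054 → w ← 1.391742 + 0.42·0.733054 = 1.699625
s=0.840000, w=1.699625: f=-0.218724 → w ← 1.699625 + 0.42·(-0.218724) = 1.607761
s=1.260000, w=1.607761: f=0.085106 → w ← 1.607761 + 0.42·0.085106 = 1.643505
w(1.68) ≈ 1.6435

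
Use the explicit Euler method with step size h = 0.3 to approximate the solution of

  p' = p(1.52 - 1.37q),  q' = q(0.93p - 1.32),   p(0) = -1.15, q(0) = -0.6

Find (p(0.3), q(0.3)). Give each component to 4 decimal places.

Euler on (p,q): p_{n+1} = p_n + h·p', q_{n+1} = q_n + h·q'.
0.000000: (-1.150000, -0.600000); f=(-2.693300, 1.433700) → (-1.957990, -0.169890)
(p(0.3), q(0.3)) ≈ (-1.9580, -0.1699)

-1.9580, -0.1699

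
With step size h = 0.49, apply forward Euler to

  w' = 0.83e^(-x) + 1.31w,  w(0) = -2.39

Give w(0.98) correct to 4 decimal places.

-5.5261

Euler: w_{n+1} = w_n + h·f(x_n, w_n).
x=0.000000, w=-2.390000: f=-2.300900 → w ← -2.390000 + 0.49·(-2.300900) = -3.517441
x=0.490000, w=-3.517441: f=-4.099368 → w ← -3.517441 + 0.49·(-4.099368) = -5.526131
w(0.98) ≈ -5.5261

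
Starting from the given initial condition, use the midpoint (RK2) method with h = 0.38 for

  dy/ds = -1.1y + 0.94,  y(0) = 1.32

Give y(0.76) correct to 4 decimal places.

1.0631

Midpoint: k1 = f(s_n, y_n); k2 = f(s_n + h/2, y_n + (h/2)·k1); y_{n+1} = y_n + h·k2.
s=0.000000, y=1.320000:
  k1 = f(0.000000, 1.320000) = -0.512000
  k2 = f(0.190000, 1.222720) = -0.404992
  y ← 1.320000 + 0.38·(-0.404992) = 1.166103
s=0.380000, y=1.166103:
  k1 = f(0.380000, 1.166103) = -0.342713
  k2 = f(0.570000, 1.100988) = -0.271086
  y ← 1.166103 + 0.38·(-0.271086) = 1.063090
y(0.76) ≈ 1.0631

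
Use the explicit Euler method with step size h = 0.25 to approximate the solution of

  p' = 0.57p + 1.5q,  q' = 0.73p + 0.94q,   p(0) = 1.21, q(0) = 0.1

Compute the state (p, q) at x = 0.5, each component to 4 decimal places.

1.7514, 0.6844

Euler on (p,q): p_{n+1} = p_n + h·p', q_{n+1} = q_n + h·q'.
0.000000: (1.210000, 0.100000); f=(0.839700, 0.977300) → (1.419925, 0.344325)
0.250000: (1.419925, 0.344325); f=(1.325845, 1.360211) → (1.751386, 0.684378)
(p(0.5), q(0.5)) ≈ (1.7514, 0.6844)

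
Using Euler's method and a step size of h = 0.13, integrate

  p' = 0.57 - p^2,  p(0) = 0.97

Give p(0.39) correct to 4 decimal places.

Euler: p_{n+1} = p_n + h·f(t_n, p_n).
t=0.000000, p=0.970000: f=-0.370900 → p ← 0.970000 + 0.13·(-0.370900) = 0.921783
t=0.130000, p=0.921783: f=-0.279684 → p ← 0.921783 + 0.13·(-0.279684) = 0.885424
t=0.260000, p=0.885424: f=-0.213976 → p ← 0.885424 + 0.13·(-0.213976) = 0.857607
p(0.39) ≈ 0.8576

0.8576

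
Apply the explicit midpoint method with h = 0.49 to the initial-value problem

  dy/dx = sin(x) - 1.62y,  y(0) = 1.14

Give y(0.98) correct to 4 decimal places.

0.6088

Midpoint: k1 = f(x_n, y_n); k2 = f(x_n + h/2, y_n + (h/2)·k1); y_{n+1} = y_n + h·k2.
x=0.000000, y=1.140000:
  k1 = f(0.000000, 1.140000) = -1.846800
  k2 = f(0.245000, 0.687534) = -0.871249
  y ← 1.140000 + 0.49·(-0.871249) = 0.713088
x=0.490000, y=0.713088:
  k1 = f(0.490000, 0.713088) = -0.684577
  k2 = f(0.735000, 0.545367) = -0.212907
  y ← 0.713088 + 0.49·(-0.212907) = 0.608764
y(0.98) ≈ 0.6088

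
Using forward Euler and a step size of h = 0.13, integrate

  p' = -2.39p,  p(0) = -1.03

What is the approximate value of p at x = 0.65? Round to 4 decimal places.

-0.1603

Euler: p_{n+1} = p_n + h·f(x_n, p_n).
x=0.000000, p=-1.030000: f=2.461700 → p ← -1.030000 + 0.13·2.461700 = -0.709979
x=0.130000, p=-0.709979: f=1.696850 → p ← -0.709979 + 0.13·1.696850 = -0.489389
x=0.260000, p=-0.489389: f=1.169639 → p ← -0.489389 + 0.13·1.169639 = -0.337336
x=0.390000, p=-0.337336: f=0.806232 → p ← -0.337336 + 0.13·0.806232 = -0.232525
x=0.520000, p=-0.232525: f=0.555736 → p ← -0.232525 + 0.13·0.555736 = -0.160280
p(0.65) ≈ -0.1603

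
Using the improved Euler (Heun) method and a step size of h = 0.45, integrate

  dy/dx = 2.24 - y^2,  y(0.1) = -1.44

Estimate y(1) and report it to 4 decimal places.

Heun: k1 = f(x_n, y_n); k2 = f(x_n + h, y_n + h·k1); y_{n+1} = y_n + (h/2)·(k1 + k2).
x=0.100000, y=-1.440000:
  k1 = f(0.100000, -1.440000) = 0.166400
  k2 = f(0.550000, -1.365120) = 0.376447
  y ← -1.440000 + (0.45/2)·(0.166400 + 0.376447) = -1.317859
x=0.550000, y=-1.317859:
  k1 = f(0.550000, -1.317859) = 0.503247
  k2 = f(1.000000, -1.091398) = 1.048850
  y ← -1.317859 + (0.45/2)·(0.503247 + 1.048850) = -0.968638
y(1) ≈ -0.9686

-0.9686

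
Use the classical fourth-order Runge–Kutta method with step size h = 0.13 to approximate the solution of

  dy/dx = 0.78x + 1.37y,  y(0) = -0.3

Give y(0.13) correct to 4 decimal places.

-0.3515

RK4: k1 = f(x_n, y_n); k2 = f(x_n + h/2, y_n + (h/2)·k1); k3 = f(x_n + h/2, y_n + (h/2)·k2); k4 = f(x_n + h, y_n + h·k3); y_{n+1} = y_n + (h/6)·(k1 + 2k2 + 2k3 + k4).
x=0.000000, y=-0.300000:
  k1 = f(0.000000, -0.300000) = -0.411000
  k2 = f(0.065000, -0.326715) = -0.396900
  k3 = f(0.065000, -0.325798) = -0.395644
  k4 = f(0.130000, -0.351434) = -0.380064
  y ← -0.300000 + (0.13/6)·(k1 + 2k2 + 2k3 + k4) = -0.351483
y(0.13) ≈ -0.3515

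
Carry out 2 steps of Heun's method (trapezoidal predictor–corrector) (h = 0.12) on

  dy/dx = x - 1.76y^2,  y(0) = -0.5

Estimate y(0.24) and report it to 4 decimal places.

Heun: k1 = f(x_n, y_n); k2 = f(x_n + h, y_n + h·k1); y_{n+1} = y_n + (h/2)·(k1 + k2).
x=0.000000, y=-0.500000:
  k1 = f(0.000000, -0.500000) = -0.440000
  k2 = f(0.120000, -0.552800) = -0.417835
  y ← -0.500000 + (0.12/2)·(-0.440000 + (-0.417835)) = -0.551470
x=0.120000, y=-0.551470:
  k1 = f(0.120000, -0.551470) = -0.415250
  k2 = f(0.240000, -0.601300) = -0.396349
  y ← -0.551470 + (0.12/2)·(-0.415250 + (-0.396349)) = -0.600166
y(0.24) ≈ -0.6002

-0.6002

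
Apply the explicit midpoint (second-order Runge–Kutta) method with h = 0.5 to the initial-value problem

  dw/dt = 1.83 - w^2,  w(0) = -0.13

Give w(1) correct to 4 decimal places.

1.0902

Midpoint: k1 = f(t_n, w_n); k2 = f(t_n + h/2, w_n + (h/2)·k1); w_{n+1} = w_n + h·k2.
t=0.000000, w=-0.130000:
  k1 = f(0.000000, -0.130000) = 1.813100
  k2 = f(0.250000, 0.323275) = 1.725493
  w ← -0.130000 + 0.5·1.725493 = 0.732747
t=0.500000, w=0.732747:
  k1 = f(0.500000, 0.732747) = 1.293082
  k2 = f(0.750000, 1.056017) = 0.714828
  w ← 0.732747 + 0.5·0.714828 = 1.090160
w(1) ≈ 1.0902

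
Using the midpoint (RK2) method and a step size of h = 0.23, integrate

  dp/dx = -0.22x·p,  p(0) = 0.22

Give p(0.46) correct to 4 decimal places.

Midpoint: k1 = f(x_n, p_n); k2 = f(x_n + h/2, p_n + (h/2)·k1); p_{n+1} = p_n + h·k2.
x=0.000000, p=0.220000:
  k1 = f(0.000000, 0.220000) = 0.000000
  k2 = f(0.115000, 0.220000) = -0.005566
  p ← 0.220000 + 0.23·(-0.005566) = 0.218720
x=0.230000, p=0.218720:
  k1 = f(0.230000, 0.218720) = -0.011067
  k2 = f(0.345000, 0.217447) = -0.016504
  p ← 0.218720 + 0.23·(-0.016504) = 0.214924
p(0.46) ≈ 0.2149

0.2149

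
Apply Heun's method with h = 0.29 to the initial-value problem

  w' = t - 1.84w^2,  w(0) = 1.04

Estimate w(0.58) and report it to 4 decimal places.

Heun: k1 = f(t_n, w_n); k2 = f(t_n + h, w_n + h·k1); w_{n+1} = w_n + (h/2)·(k1 + k2).
t=0.000000, w=1.040000:
  k1 = f(0.000000, 1.040000) = -1.990144
  k2 = f(0.290000, 0.462858) = -0.104197
  w ← 1.040000 + (0.29/2)·(-1.990144 + (-0.104197)) = 0.736320
t=0.290000, w=0.736320:
  k1 = f(0.290000, 0.736320) = -0.707589
  k2 = f(0.580000, 0.531120) = 0.060958
  w ← 0.736320 + (0.29/2)·(-0.707589 + 0.060958) = 0.642559
w(0.58) ≈ 0.6426

0.6426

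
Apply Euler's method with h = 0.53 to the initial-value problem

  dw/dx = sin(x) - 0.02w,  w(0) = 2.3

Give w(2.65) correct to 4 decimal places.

Euler: w_{n+1} = w_n + h·f(x_n, w_n).
x=0.000000, w=2.300000: f=-0.046000 → w ← 2.300000 + 0.53·(-0.046000) = 2.275620
x=0.530000, w=2.275620: f=0.460021 → w ← 2.275620 + 0.53·0.460021 = 2.519431
x=1.060000, w=2.519431: f=0.821967 → w ← 2.519431 + 0.53·0.821967 = 2.955074
x=1.590000, w=2.955074: f=0.940714 → w ← 2.955074 + 0.53·0.940714 = 3.453652
x=2.120000, w=3.453652: f=0.783867 → w ← 3.453652 + 0.53·0.783867 = 3.869102
w(2.65) ≈ 3.8691

3.8691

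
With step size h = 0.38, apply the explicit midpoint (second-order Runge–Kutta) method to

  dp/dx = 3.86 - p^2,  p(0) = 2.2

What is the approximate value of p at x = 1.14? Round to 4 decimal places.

2.0342

Midpoint: k1 = f(x_n, p_n); k2 = f(x_n + h/2, p_n + (h/2)·k1); p_{n+1} = p_n + h·k2.
x=0.000000, p=2.200000:
  k1 = f(0.000000, 2.200000) = -0.980000
  k2 = f(0.190000, 2.013800) = -0.195390
  p ← 2.200000 + 0.38·(-0.195390) = 2.125752
x=0.380000, p=2.125752:
  k1 = f(0.380000, 2.125752) = -0.658820
  k2 = f(0.570000, 2.000576) = -0.142304
  p ← 2.125752 + 0.38·(-0.142304) = 2.071676
x=0.760000, p=2.071676:
  k1 = f(0.760000, 2.071676) = -0.431842
  k2 = f(0.950000, 1.989626) = -0.098612
  p ← 2.071676 + 0.38·(-0.098612) = 2.034204
p(1.14) ≈ 2.0342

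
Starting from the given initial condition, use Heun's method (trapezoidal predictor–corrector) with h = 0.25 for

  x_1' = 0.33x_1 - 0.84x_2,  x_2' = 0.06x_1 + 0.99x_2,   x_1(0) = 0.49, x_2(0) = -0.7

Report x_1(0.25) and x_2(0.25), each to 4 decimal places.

0.7026, -0.8850

Heun on (x_1,x_2): k1 = f(t_n, state_n); k2 = f(t_n + h, state_n + h·k1); state_{n+1} = state_n + (h/2)·(k1 + k2).
0.000000: (0.490000, -0.700000)
  k1 = (0.749700, -0.663600)
  predictor → (0.677425, -0.865900)
  k2 = (0.950906, -0.816595)
  → (0.702576, -0.885024)
(x_1(0.25), x_2(0.25)) ≈ (0.7026, -0.8850)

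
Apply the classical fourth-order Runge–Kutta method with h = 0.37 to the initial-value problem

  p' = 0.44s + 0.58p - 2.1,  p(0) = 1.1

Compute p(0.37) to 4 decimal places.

0.5290

RK4: k1 = f(s_n, p_n); k2 = f(s_n + h/2, p_n + (h/2)·k1); k3 = f(s_n + h/2, p_n + (h/2)·k2); k4 = f(s_n + h, p_n + h·k3); p_{n+1} = p_n + (h/6)·(k1 + 2k2 + 2k3 + k4).
s=0.000000, p=1.100000:
  k1 = f(0.000000, 1.100000) = -1.462000
  k2 = f(0.185000, 0.829530) = -1.537473
  k3 = f(0.185000, 0.815568) = -1.545571
  k4 = f(0.370000, 0.528139) = -1.630879
  p ← 1.100000 + (0.37/6)·(k1 + 2k2 + 2k3 + k4) = 0.529030
p(0.37) ≈ 0.5290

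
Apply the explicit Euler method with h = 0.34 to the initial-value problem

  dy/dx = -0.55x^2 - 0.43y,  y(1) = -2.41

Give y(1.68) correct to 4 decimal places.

-2.2523

Euler: y_{n+1} = y_n + h·f(x_n, y_n).
x=1.000000, y=-2.410000: f=0.486300 → y ← -2.410000 + 0.34·0.486300 = -2.244658
x=1.340000, y=-2.244658: f=-0.022377 → y ← -2.244658 + 0.34·(-0.022377) = -2.252266
y(1.68) ≈ -2.2523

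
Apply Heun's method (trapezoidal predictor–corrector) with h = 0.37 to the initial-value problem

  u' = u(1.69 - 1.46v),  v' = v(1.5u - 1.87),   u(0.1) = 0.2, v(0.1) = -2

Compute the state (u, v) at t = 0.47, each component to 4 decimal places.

0.6623, -1.2550

Heun on (u,v): k1 = f(t_n, state_n); k2 = f(t_n + h, state_n + h·k1); state_{n+1} = state_n + (h/2)·(k1 + k2).
0.100000: (0.200000, -2.000000)
  k1 = (0.922000, 3.140000)
  predictor → (0.541140, -0.838200)
  k2 = (1.576759, 0.887059)
  → (0.662270, -1.254994)
(u(0.47), v(0.47)) ≈ (0.6623, -1.2550)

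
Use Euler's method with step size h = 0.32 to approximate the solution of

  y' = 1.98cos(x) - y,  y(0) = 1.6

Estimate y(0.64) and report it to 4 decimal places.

1.7721

Euler: y_{n+1} = y_n + h·f(x_n, y_n).
x=0.000000, y=1.600000: f=0.380000 → y ← 1.600000 + 0.32·0.380000 = 1.721600
x=0.320000, y=1.721600: f=0.157886 → y ← 1.721600 + 0.32·0.157886 = 1.772124
y(0.64) ≈ 1.7721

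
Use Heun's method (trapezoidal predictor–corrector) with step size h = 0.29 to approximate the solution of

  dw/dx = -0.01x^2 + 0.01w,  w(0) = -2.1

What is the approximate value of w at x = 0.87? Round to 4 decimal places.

Heun: k1 = f(x_n, w_n); k2 = f(x_n + h, w_n + h·k1); w_{n+1} = w_n + (h/2)·(k1 + k2).
x=0.000000, w=-2.100000:
  k1 = f(0.000000, -2.100000) = -0.021000
  k2 = f(0.290000, -2.106090) = -0.021902
  w ← -2.100000 + (0.29/2)·(-0.021000 + (-0.021902)) = -2.106221
x=0.290000, w=-2.106221:
  k1 = f(0.290000, -2.106221) = -0.021903
  k2 = f(0.580000, -2.112573) = -0.024490
  w ← -2.106221 + (0.29/2)·(-0.021903 + (-0.024490)) = -2.112948
x=0.580000, w=-2.112948:
  k1 = f(0.580000, -2.112948) = -0.024493
  k2 = f(0.870000, -2.120051) = -0.028770
  w ← -2.112948 + (0.29/2)·(-0.024493 + (-0.028770)) = -2.120671
w(0.87) ≈ -2.1207

-2.1207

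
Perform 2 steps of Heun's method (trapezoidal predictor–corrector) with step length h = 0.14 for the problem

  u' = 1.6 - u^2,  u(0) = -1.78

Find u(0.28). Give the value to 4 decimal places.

Heun: k1 = f(t_n, u_n); k2 = f(t_n + h, u_n + h·k1); u_{n+1} = u_n + (h/2)·(k1 + k2).
t=0.000000, u=-1.780000:
  k1 = f(0.000000, -1.780000) = -1.568400
  k2 = f(0.140000, -1.999576) = -2.398304
  u ← -1.780000 + (0.14/2)·(-1.568400 + (-2.398304)) = -2.057669
t=0.140000, u=-2.057669:
  k1 = f(0.140000, -2.057669) = -2.634003
  k2 = f(0.280000, -2.426430) = -4.287561
  u ← -2.057669 + (0.14/2)·(-2.634003 + (-4.287561)) = -2.542179
u(0.28) ≈ -2.5422

-2.5422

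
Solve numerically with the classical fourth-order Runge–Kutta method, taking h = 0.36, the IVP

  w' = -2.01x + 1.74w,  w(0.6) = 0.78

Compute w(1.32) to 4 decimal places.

0.1711

RK4: k1 = f(x_n, w_n); k2 = f(x_n + h/2, w_n + (h/2)·k1); k3 = f(x_n + h/2, w_n + (h/2)·k2); k4 = f(x_n + h, w_n + h·k3); w_{n+1} = w_n + (h/6)·(k1 + 2k2 + 2k3 + k4).
x=0.600000, w=0.780000:
  k1 = f(0.600000, 0.780000) = 0.151200
  k2 = f(0.780000, 0.807216) = -0.163244
  k3 = f(0.780000, 0.750616) = -0.261728
  k4 = f(0.960000, 0.685778) = -0.736346
  w ← 0.780000 + (0.36/6)·(k1 + 2k2 + 2k3 + k4) = 0.693895
x=0.960000, w=0.693895:
  k1 = f(0.960000, 0.693895) = -0.722223
  k2 = f(1.140000, 0.563894) = -1.310224
  k3 = f(1.140000, 0.458054) = -1.494386
  k4 = f(1.320000, 0.155916) = -2.381907
  w ← 0.693895 + (0.36/6)·(k1 + 2k2 + 2k3 + k4) = 0.171094
w(1.32) ≈ 0.1711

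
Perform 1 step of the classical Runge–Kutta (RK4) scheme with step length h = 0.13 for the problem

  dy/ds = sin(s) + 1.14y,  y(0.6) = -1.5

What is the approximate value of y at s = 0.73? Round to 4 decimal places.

RK4: k1 = f(s_n, y_n); k2 = f(s_n + h/2, y_n + (h/2)·k1); k3 = f(s_n + h/2, y_n + (h/2)·k2); k4 = f(s_n + h, y_n + h·k3); y_{n+1} = y_n + (h/6)·(k1 + 2k2 + 2k3 + k4).
s=0.600000, y=-1.500000:
  k1 = f(0.600000, -1.500000) = -1.145358
  k2 = f(0.665000, -1.574448) = -1.177812
  k3 = f(0.665000, -1.576558) = -1.180217
  k4 = f(0.730000, -1.653428) = -1.218038
  y ← -1.500000 + (0.13/6)·(k1 + 2k2 + 2k3 + k4) = -1.653388
y(0.73) ≈ -1.6534

-1.6534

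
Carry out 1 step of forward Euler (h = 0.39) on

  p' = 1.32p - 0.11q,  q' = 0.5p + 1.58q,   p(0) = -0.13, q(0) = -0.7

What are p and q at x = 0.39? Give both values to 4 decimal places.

Euler on (p,q): p_{n+1} = p_n + h·p', q_{n+1} = q_n + h·q'.
0.000000: (-0.130000, -0.700000); f=(-0.094600, -1.171000) → (-0.166894, -1.156690)
(p(0.39), q(0.39)) ≈ (-0.1669, -1.1567)

-0.1669, -1.1567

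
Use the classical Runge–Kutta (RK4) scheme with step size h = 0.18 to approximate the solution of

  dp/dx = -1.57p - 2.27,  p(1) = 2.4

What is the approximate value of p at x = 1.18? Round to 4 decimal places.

RK4: k1 = f(x_n, p_n); k2 = f(x_n + h/2, p_n + (h/2)·k1); k3 = f(x_n + h/2, p_n + (h/2)·k2); k4 = f(x_n + h, p_n + h·k3); p_{n+1} = p_n + (h/6)·(k1 + 2k2 + 2k3 + k4).
x=1.000000, p=2.400000:
  k1 = f(1.000000, 2.400000) = -6.038000
  k2 = f(1.090000, 1.856580) = -5.184831
  k3 = f(1.090000, 1.933365) = -5.305383
  k4 = f(1.180000, 1.445031) = -4.538699
  p ← 2.400000 + (0.18/6)·(k1 + 2k2 + 2k3 + k4) = 1.453286
p(1.18) ≈ 1.4533

1.4533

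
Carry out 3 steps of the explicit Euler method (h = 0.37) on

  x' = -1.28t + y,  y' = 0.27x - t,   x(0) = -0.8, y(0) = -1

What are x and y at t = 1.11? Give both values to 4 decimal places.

Euler on (x,y): x_{n+1} = x_n + h·x', y_{n+1} = y_n + h·y'.
0.000000: (-0.800000, -1.000000); f=(-1.000000, -0.216000) → (-1.170000, -1.079920)
0.370000: (-1.170000, -1.079920); f=(-1.553520, -0.685900) → (-1.744802, -1.333703)
0.740000: (-1.744802, -1.333703); f=(-2.280903, -1.211097) → (-2.588737, -1.781809)
(x(1.11), y(1.11)) ≈ (-2.5887, -1.7818)

-2.5887, -1.7818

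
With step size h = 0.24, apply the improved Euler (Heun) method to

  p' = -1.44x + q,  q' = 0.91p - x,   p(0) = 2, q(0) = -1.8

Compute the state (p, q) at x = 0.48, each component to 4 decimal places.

1.1436, -1.2275

Heun on (p,q): k1 = f(x_n, state_n); k2 = f(x_n + h, state_n + h·k1); state_{n+1} = state_n + (h/2)·(k1 + k2).
0.000000: (2.000000, -1.800000)
  k1 = (-1.800000, 1.820000)
  predictor → (1.568000, -1.363200)
  k2 = (-1.708800, 1.186880)
  → (1.578944, -1.439174)
0.240000: (1.578944, -1.439174)
  k1 = (-1.784774, 1.196839)
  predictor → (1.150598, -1.151933)
  k2 = (-1.843133, 0.567044)
  → (1.143595, -1.227508)
(p(0.48), q(0.48)) ≈ (1.1436, -1.2275)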